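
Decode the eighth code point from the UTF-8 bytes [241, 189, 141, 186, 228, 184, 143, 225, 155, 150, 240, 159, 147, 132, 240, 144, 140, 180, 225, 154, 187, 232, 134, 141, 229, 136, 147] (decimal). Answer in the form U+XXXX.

Offset 0: leading byte 0xF1 = 11110001 → 4-byte char #1 = F1 BD 8D BA.
Offset 4: leading byte 0xE4 = 11100100 → 3-byte char #2 = E4 B8 8F.
Offset 7: leading byte 0xE1 = 11100001 → 3-byte char #3 = E1 9B 96.
Offset 10: leading byte 0xF0 = 11110000 → 4-byte char #4 = F0 9F 93 84.
Offset 14: leading byte 0xF0 = 11110000 → 4-byte char #5 = F0 90 8C B4.
Offset 18: leading byte 0xE1 = 11100001 → 3-byte char #6 = E1 9A BB.
Offset 21: leading byte 0xE8 = 11101000 → 3-byte char #7 = E8 86 8D.
Offset 24: leading byte 0xE5 = 11100101 → 3-byte char #8 = E5 88 93.
Leading byte 0xE5 = 11100101 matches 1110xxxx → 3-byte sequence.
Byte 1: 0xE5 = 11100101, payload 0101 (4 bits).
Byte 2: 0x88 = 10001000 (10xxxxxx ✓), payload 001000.
Byte 3: 0x93 = 10010011 (10xxxxxx ✓), payload 010011.
Concatenate: 0101001000010011 = 0x5213 (16 bits → U+5213).

U+5213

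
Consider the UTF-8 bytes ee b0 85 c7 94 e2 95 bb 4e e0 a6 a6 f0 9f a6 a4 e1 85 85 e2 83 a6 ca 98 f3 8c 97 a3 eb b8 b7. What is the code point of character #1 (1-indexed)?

U+EC05

Offset 0: leading byte 0xEE = 11101110 → 3-byte char #1 = EE B0 85.
Leading byte 0xEE = 11101110 matches 1110xxxx → 3-byte sequence.
Byte 1: 0xEE = 11101110, payload 1110 (4 bits).
Byte 2: 0xB0 = 10110000 (10xxxxxx ✓), payload 110000.
Byte 3: 0x85 = 10000101 (10xxxxxx ✓), payload 000101.
Concatenate: 1110110000000101 = 0xEC05 (16 bits → U+EC05).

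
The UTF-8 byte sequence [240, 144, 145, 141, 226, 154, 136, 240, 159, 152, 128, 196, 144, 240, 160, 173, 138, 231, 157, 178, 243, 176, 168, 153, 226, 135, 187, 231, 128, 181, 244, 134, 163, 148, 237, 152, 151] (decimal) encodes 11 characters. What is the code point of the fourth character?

U+0110

Offset 0: leading byte 0xF0 = 11110000 → 4-byte char #1 = F0 90 91 8D.
Offset 4: leading byte 0xE2 = 11100010 → 3-byte char #2 = E2 9A 88.
Offset 7: leading byte 0xF0 = 11110000 → 4-byte char #3 = F0 9F 98 80.
Offset 11: leading byte 0xC4 = 11000100 → 2-byte char #4 = C4 90.
Leading byte 0xC4 = 11000100 matches 110xxxxx → 2-byte sequence.
Byte 1: 0xC4 = 11000100, payload 00100 (5 bits).
Byte 2: 0x90 = 10010000 (10xxxxxx ✓), payload 010000.
Concatenate: 00100010000 = 0x110 (11 bits → U+0110).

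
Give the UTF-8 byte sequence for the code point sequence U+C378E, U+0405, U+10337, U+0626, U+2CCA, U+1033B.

U+C378E: 4-byte form → F3 83 9E 8E.
U+0405: 2-byte form → D0 85.
U+10337: 4-byte form → F0 90 8C B7.
U+0626: 2-byte form → D8 A6.
U+2CCA: 3-byte form → E2 B3 8A.
U+1033B: 4-byte form → F0 90 8C BB.
Concatenated (19 bytes): F3 83 9E 8E D0 85 F0 90 8C B7 D8 A6 E2 B3 8A F0 90 8C BB.

F3 83 9E 8E D0 85 F0 90 8C B7 D8 A6 E2 B3 8A F0 90 8C BB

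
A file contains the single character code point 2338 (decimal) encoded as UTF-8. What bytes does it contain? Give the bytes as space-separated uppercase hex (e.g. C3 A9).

U+0922 = 0x922 = 2338 decimal. In range U+0800–U+FFFF → 3-byte form: 1110xxxx 10xxxxxx 10xxxxxx.
Binary (16 bits): 0000100100100010.
Split 4+6+6: 0000 | 100100 | 100010.
Byte 1: 11100000 = 0xE0.
Byte 2: 10100100 = 0xA4.
Byte 3: 10100010 = 0xA2.

E0 A4 A2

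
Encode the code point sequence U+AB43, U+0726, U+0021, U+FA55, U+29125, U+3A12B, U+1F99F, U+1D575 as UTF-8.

U+AB43: 3-byte form → EA AD 83.
U+0726: 2-byte form → DC A6.
U+0021: 1-byte form → 21.
U+FA55: 3-byte form → EF A9 95.
U+29125: 4-byte form → F0 A9 84 A5.
U+3A12B: 4-byte form → F0 BA 84 AB.
U+1F99F: 4-byte form → F0 9F A6 9F.
U+1D575: 4-byte form → F0 9D 95 B5.
Concatenated (25 bytes): EA AD 83 DC A6 21 EF A9 95 F0 A9 84 A5 F0 BA 84 AB F0 9F A6 9F F0 9D 95 B5.

EA AD 83 DC A6 21 EF A9 95 F0 A9 84 A5 F0 BA 84 AB F0 9F A6 9F F0 9D 95 B5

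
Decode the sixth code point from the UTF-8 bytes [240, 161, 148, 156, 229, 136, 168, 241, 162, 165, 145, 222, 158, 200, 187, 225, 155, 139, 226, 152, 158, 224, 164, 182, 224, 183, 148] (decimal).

Offset 0: leading byte 0xF0 = 11110000 → 4-byte char #1 = F0 A1 94 9C.
Offset 4: leading byte 0xE5 = 11100101 → 3-byte char #2 = E5 88 A8.
Offset 7: leading byte 0xF1 = 11110001 → 4-byte char #3 = F1 A2 A5 91.
Offset 11: leading byte 0xDE = 11011110 → 2-byte char #4 = DE 9E.
Offset 13: leading byte 0xC8 = 11001000 → 2-byte char #5 = C8 BB.
Offset 15: leading byte 0xE1 = 11100001 → 3-byte char #6 = E1 9B 8B.
Leading byte 0xE1 = 11100001 matches 1110xxxx → 3-byte sequence.
Byte 1: 0xE1 = 11100001, payload 0001 (4 bits).
Byte 2: 0x9B = 10011011 (10xxxxxx ✓), payload 011011.
Byte 3: 0x8B = 10001011 (10xxxxxx ✓), payload 001011.
Concatenate: 0001011011001011 = 0x16CB (16 bits → U+16CB).

U+16CB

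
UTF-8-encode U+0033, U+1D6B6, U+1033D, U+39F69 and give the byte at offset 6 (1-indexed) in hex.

0xF0

1-indexed offset 6 is 0-indexed offset 5.
U+0033 → 1-byte form 33 at offsets 0–0.
U+1D6B6 → 4-byte form F0 9D 9A B6 at offsets 1–4.
U+1033D → 4-byte form F0 90 8C BD at offsets 5–8.
Offset 5 falls in char 3's range; it's byte 1 of F0 90 8C BD = 0xF0.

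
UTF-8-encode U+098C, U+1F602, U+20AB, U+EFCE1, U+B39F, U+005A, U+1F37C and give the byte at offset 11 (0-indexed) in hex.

0xAF

U+098C → 3-byte form E0 A6 8C at offsets 0–2.
U+1F602 → 4-byte form F0 9F 98 82 at offsets 3–6.
U+20AB → 3-byte form E2 82 AB at offsets 7–9.
U+EFCE1 → 4-byte form F3 AF B3 A1 at offsets 10–13.
Offset 11 falls in char 4's range; it's byte 2 of F3 AF B3 A1 = 0xAF.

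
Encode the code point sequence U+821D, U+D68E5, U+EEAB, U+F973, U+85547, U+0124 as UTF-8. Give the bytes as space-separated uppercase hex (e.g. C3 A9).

U+821D: 3-byte form → E8 88 9D.
U+D68E5: 4-byte form → F3 96 A3 A5.
U+EEAB: 3-byte form → EE BA AB.
U+F973: 3-byte form → EF A5 B3.
U+85547: 4-byte form → F2 85 95 87.
U+0124: 2-byte form → C4 A4.
Concatenated (19 bytes): E8 88 9D F3 96 A3 A5 EE BA AB EF A5 B3 F2 85 95 87 C4 A4.

E8 88 9D F3 96 A3 A5 EE BA AB EF A5 B3 F2 85 95 87 C4 A4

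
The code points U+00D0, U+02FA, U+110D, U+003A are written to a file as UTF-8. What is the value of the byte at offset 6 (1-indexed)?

1-indexed offset 6 is 0-indexed offset 5.
U+00D0 → 2-byte form C3 90 at offsets 0–1.
U+02FA → 2-byte form CB BA at offsets 2–3.
U+110D → 3-byte form E1 84 8D at offsets 4–6.
Offset 5 falls in char 3's range; it's byte 2 of E1 84 8D = 0x84.

0x84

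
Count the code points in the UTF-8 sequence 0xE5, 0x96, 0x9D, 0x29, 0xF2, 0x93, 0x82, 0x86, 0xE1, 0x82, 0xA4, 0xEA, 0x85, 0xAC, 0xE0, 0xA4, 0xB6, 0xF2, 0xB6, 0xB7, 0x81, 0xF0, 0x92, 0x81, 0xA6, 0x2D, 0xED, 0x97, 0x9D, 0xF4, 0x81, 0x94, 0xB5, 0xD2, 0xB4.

12

Byte at offset 0: 0xE5 = 11100101 → 3-byte char (#1). Advance 3.
Byte at offset 3: 0x29 = 00101001 → 1-byte char (#2). Advance 1.
Byte at offset 4: 0xF2 = 11110010 → 4-byte char (#3). Advance 4.
Byte at offset 8: 0xE1 = 11100001 → 3-byte char (#4). Advance 3.
Byte at offset 11: 0xEA = 11101010 → 3-byte char (#5). Advance 3.
Byte at offset 14: 0xE0 = 11100000 → 3-byte char (#6). Advance 3.
Byte at offset 17: 0xF2 = 11110010 → 4-byte char (#7). Advance 4.
Byte at offset 21: 0xF0 = 11110000 → 4-byte char (#8). Advance 4.
Byte at offset 25: 0x2D = 00101101 → 1-byte char (#9). Advance 1.
Byte at offset 26: 0xED = 11101101 → 3-byte char (#10). Advance 3.
Byte at offset 29: 0xF4 = 11110100 → 4-byte char (#11). Advance 4.
Byte at offset 33: 0xD2 = 11010010 → 2-byte char (#12). Advance 2.
Reached end at offset 35 after 12 code points.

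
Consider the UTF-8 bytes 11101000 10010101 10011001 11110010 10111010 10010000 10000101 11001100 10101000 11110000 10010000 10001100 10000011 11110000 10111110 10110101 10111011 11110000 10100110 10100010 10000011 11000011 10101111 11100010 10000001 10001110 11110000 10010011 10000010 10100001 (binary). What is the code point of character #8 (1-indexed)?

U+204E

Offset 0: leading byte 0xE8 = 11101000 → 3-byte char #1 = E8 95 99.
Offset 3: leading byte 0xF2 = 11110010 → 4-byte char #2 = F2 BA 90 85.
Offset 7: leading byte 0xCC = 11001100 → 2-byte char #3 = CC A8.
Offset 9: leading byte 0xF0 = 11110000 → 4-byte char #4 = F0 90 8C 83.
Offset 13: leading byte 0xF0 = 11110000 → 4-byte char #5 = F0 BE B5 BB.
Offset 17: leading byte 0xF0 = 11110000 → 4-byte char #6 = F0 A6 A2 83.
Offset 21: leading byte 0xC3 = 11000011 → 2-byte char #7 = C3 AF.
Offset 23: leading byte 0xE2 = 11100010 → 3-byte char #8 = E2 81 8E.
Leading byte 0xE2 = 11100010 matches 1110xxxx → 3-byte sequence.
Byte 1: 0xE2 = 11100010, payload 0010 (4 bits).
Byte 2: 0x81 = 10000001 (10xxxxxx ✓), payload 000001.
Byte 3: 0x8E = 10001110 (10xxxxxx ✓), payload 001110.
Concatenate: 0010000001001110 = 0x204E (16 bits → U+204E).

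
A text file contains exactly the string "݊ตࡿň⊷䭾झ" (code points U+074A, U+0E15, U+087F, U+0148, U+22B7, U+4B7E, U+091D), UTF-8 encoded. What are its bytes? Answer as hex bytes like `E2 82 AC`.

U+074A: 2-byte form → DD 8A.
U+0E15: 3-byte form → E0 B8 95.
U+087F: 3-byte form → E0 A1 BF.
U+0148: 2-byte form → C5 88.
U+22B7: 3-byte form → E2 8A B7.
U+4B7E: 3-byte form → E4 AD BE.
U+091D: 3-byte form → E0 A4 9D.
Concatenated (19 bytes): DD 8A E0 B8 95 E0 A1 BF C5 88 E2 8A B7 E4 AD BE E0 A4 9D.

DD 8A E0 B8 95 E0 A1 BF C5 88 E2 8A B7 E4 AD BE E0 A4 9D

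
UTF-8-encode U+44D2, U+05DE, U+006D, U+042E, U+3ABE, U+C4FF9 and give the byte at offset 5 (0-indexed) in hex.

U+44D2 → 3-byte form E4 93 92 at offsets 0–2.
U+05DE → 2-byte form D7 9E at offsets 3–4.
U+006D → 1-byte form 6D at offsets 5–5.
Offset 5 falls in char 3's range; it's byte 1 of 6D = 0x6D.

0x6D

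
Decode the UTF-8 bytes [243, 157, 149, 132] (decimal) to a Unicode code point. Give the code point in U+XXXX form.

Leading byte 0xF3 = 11110011 matches 11110xxx → 4-byte sequence.
Byte 1: 0xF3 = 11110011, payload 011 (3 bits).
Byte 2: 0x9D = 10011101 (10xxxxxx ✓), payload 011101.
Byte 3: 0x95 = 10010101 (10xxxxxx ✓), payload 010101.
Byte 4: 0x84 = 10000100 (10xxxxxx ✓), payload 000100.
Concatenate: 011011101010101000100 = 0xDD544 (21 bits → U+DD544).

U+DD544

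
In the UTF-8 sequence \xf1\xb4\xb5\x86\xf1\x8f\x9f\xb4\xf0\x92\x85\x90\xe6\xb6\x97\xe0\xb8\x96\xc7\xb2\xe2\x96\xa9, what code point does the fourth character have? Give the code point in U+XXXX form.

Offset 0: leading byte 0xF1 = 11110001 → 4-byte char #1 = F1 B4 B5 86.
Offset 4: leading byte 0xF1 = 11110001 → 4-byte char #2 = F1 8F 9F B4.
Offset 8: leading byte 0xF0 = 11110000 → 4-byte char #3 = F0 92 85 90.
Offset 12: leading byte 0xE6 = 11100110 → 3-byte char #4 = E6 B6 97.
Leading byte 0xE6 = 11100110 matches 1110xxxx → 3-byte sequence.
Byte 1: 0xE6 = 11100110, payload 0110 (4 bits).
Byte 2: 0xB6 = 10110110 (10xxxxxx ✓), payload 110110.
Byte 3: 0x97 = 10010111 (10xxxxxx ✓), payload 010111.
Concatenate: 0110110110010111 = 0x6D97 (16 bits → U+6D97).

U+6D97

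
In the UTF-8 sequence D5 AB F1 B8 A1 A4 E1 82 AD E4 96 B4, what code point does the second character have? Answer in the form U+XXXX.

U+78864

Offset 0: leading byte 0xD5 = 11010101 → 2-byte char #1 = D5 AB.
Offset 2: leading byte 0xF1 = 11110001 → 4-byte char #2 = F1 B8 A1 A4.
Leading byte 0xF1 = 11110001 matches 11110xxx → 4-byte sequence.
Byte 1: 0xF1 = 11110001, payload 001 (3 bits).
Byte 2: 0xB8 = 10111000 (10xxxxxx ✓), payload 111000.
Byte 3: 0xA1 = 10100001 (10xxxxxx ✓), payload 100001.
Byte 4: 0xA4 = 10100100 (10xxxxxx ✓), payload 100100.
Concatenate: 001111000100001100100 = 0x78864 (21 bits → U+78864).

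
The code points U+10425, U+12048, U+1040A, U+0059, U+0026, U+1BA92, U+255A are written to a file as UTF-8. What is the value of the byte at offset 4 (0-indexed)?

0xF0

U+10425 → 4-byte form F0 90 90 A5 at offsets 0–3.
U+12048 → 4-byte form F0 92 81 88 at offsets 4–7.
Offset 4 falls in char 2's range; it's byte 1 of F0 92 81 88 = 0xF0.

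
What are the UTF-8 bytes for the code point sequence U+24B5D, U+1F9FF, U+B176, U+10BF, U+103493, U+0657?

F0 A4 AD 9D F0 9F A7 BF EB 85 B6 E1 82 BF F4 83 92 93 D9 97

U+24B5D: 4-byte form → F0 A4 AD 9D.
U+1F9FF: 4-byte form → F0 9F A7 BF.
U+B176: 3-byte form → EB 85 B6.
U+10BF: 3-byte form → E1 82 BF.
U+103493: 4-byte form → F4 83 92 93.
U+0657: 2-byte form → D9 97.
Concatenated (20 bytes): F0 A4 AD 9D F0 9F A7 BF EB 85 B6 E1 82 BF F4 83 92 93 D9 97.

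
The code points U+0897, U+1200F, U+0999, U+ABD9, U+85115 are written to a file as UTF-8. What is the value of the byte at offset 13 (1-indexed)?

1-indexed offset 13 is 0-indexed offset 12.
U+0897 → 3-byte form E0 A2 97 at offsets 0–2.
U+1200F → 4-byte form F0 92 80 8F at offsets 3–6.
U+0999 → 3-byte form E0 A6 99 at offsets 7–9.
U+ABD9 → 3-byte form EA AF 99 at offsets 10–12.
Offset 12 falls in char 4's range; it's byte 3 of EA AF 99 = 0x99.

0x99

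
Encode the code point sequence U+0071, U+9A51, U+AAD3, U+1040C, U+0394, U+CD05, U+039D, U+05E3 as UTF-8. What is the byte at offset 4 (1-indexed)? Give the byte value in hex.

1-indexed offset 4 is 0-indexed offset 3.
U+0071 → 1-byte form 71 at offsets 0–0.
U+9A51 → 3-byte form E9 A9 91 at offsets 1–3.
Offset 3 falls in char 2's range; it's byte 3 of E9 A9 91 = 0x91.

0x91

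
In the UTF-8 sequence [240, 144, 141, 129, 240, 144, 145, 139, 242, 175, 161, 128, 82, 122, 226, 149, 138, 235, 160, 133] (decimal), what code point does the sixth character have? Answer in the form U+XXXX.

Offset 0: leading byte 0xF0 = 11110000 → 4-byte char #1 = F0 90 8D 81.
Offset 4: leading byte 0xF0 = 11110000 → 4-byte char #2 = F0 90 91 8B.
Offset 8: leading byte 0xF2 = 11110010 → 4-byte char #3 = F2 AF A1 80.
Offset 12: leading byte 0x52 = 01010010 → 1-byte char #4 = 52.
Offset 13: leading byte 0x7A = 01111010 → 1-byte char #5 = 7A.
Offset 14: leading byte 0xE2 = 11100010 → 3-byte char #6 = E2 95 8A.
Leading byte 0xE2 = 11100010 matches 1110xxxx → 3-byte sequence.
Byte 1: 0xE2 = 11100010, payload 0010 (4 bits).
Byte 2: 0x95 = 10010101 (10xxxxxx ✓), payload 010101.
Byte 3: 0x8A = 10001010 (10xxxxxx ✓), payload 001010.
Concatenate: 0010010101001010 = 0x254A (16 bits → U+254A).

U+254A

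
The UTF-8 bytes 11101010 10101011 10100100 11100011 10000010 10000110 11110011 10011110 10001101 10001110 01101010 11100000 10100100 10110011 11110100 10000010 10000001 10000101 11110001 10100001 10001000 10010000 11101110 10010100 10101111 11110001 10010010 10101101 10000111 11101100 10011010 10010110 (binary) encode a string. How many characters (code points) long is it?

10

Byte at offset 0: 0xEA = 11101010 → 3-byte char (#1). Advance 3.
Byte at offset 3: 0xE3 = 11100011 → 3-byte char (#2). Advance 3.
Byte at offset 6: 0xF3 = 11110011 → 4-byte char (#3). Advance 4.
Byte at offset 10: 0x6A = 01101010 → 1-byte char (#4). Advance 1.
Byte at offset 11: 0xE0 = 11100000 → 3-byte char (#5). Advance 3.
Byte at offset 14: 0xF4 = 11110100 → 4-byte char (#6). Advance 4.
Byte at offset 18: 0xF1 = 11110001 → 4-byte char (#7). Advance 4.
Byte at offset 22: 0xEE = 11101110 → 3-byte char (#8). Advance 3.
Byte at offset 25: 0xF1 = 11110001 → 4-byte char (#9). Advance 4.
Byte at offset 29: 0xEC = 11101100 → 3-byte char (#10). Advance 3.
Reached end at offset 32 after 10 code points.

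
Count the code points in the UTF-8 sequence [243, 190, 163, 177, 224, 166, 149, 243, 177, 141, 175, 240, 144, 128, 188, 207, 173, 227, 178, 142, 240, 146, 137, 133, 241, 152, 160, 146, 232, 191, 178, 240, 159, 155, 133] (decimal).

10

Byte at offset 0: 0xF3 = 11110011 → 4-byte char (#1). Advance 4.
Byte at offset 4: 0xE0 = 11100000 → 3-byte char (#2). Advance 3.
Byte at offset 7: 0xF3 = 11110011 → 4-byte char (#3). Advance 4.
Byte at offset 11: 0xF0 = 11110000 → 4-byte char (#4). Advance 4.
Byte at offset 15: 0xCF = 11001111 → 2-byte char (#5). Advance 2.
Byte at offset 17: 0xE3 = 11100011 → 3-byte char (#6). Advance 3.
Byte at offset 20: 0xF0 = 11110000 → 4-byte char (#7). Advance 4.
Byte at offset 24: 0xF1 = 11110001 → 4-byte char (#8). Advance 4.
Byte at offset 28: 0xE8 = 11101000 → 3-byte char (#9). Advance 3.
Byte at offset 31: 0xF0 = 11110000 → 4-byte char (#10). Advance 4.
Reached end at offset 35 after 10 code points.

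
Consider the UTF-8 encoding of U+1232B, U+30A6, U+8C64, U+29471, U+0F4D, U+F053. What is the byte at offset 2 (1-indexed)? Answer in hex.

1-indexed offset 2 is 0-indexed offset 1.
U+1232B → 4-byte form F0 92 8C AB at offsets 0–3.
Offset 1 falls in char 1's range; it's byte 2 of F0 92 8C AB = 0x92.

0x92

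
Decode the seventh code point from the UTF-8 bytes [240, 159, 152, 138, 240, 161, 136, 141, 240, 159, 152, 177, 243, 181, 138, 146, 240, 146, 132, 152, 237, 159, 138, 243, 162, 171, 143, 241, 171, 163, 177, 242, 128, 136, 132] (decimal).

U+E2ACF

Offset 0: leading byte 0xF0 = 11110000 → 4-byte char #1 = F0 9F 98 8A.
Offset 4: leading byte 0xF0 = 11110000 → 4-byte char #2 = F0 A1 88 8D.
Offset 8: leading byte 0xF0 = 11110000 → 4-byte char #3 = F0 9F 98 B1.
Offset 12: leading byte 0xF3 = 11110011 → 4-byte char #4 = F3 B5 8A 92.
Offset 16: leading byte 0xF0 = 11110000 → 4-byte char #5 = F0 92 84 98.
Offset 20: leading byte 0xED = 11101101 → 3-byte char #6 = ED 9F 8A.
Offset 23: leading byte 0xF3 = 11110011 → 4-byte char #7 = F3 A2 AB 8F.
Leading byte 0xF3 = 11110011 matches 11110xxx → 4-byte sequence.
Byte 1: 0xF3 = 11110011, payload 011 (3 bits).
Byte 2: 0xA2 = 10100010 (10xxxxxx ✓), payload 100010.
Byte 3: 0xAB = 10101011 (10xxxxxx ✓), payload 101011.
Byte 4: 0x8F = 10001111 (10xxxxxx ✓), payload 001111.
Concatenate: 011100010101011001111 = 0xE2ACF (21 bits → U+E2ACF).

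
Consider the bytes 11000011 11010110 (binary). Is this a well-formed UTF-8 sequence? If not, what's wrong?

Leading byte 0xC3 = 11000011 → 2-byte form.
Byte 2 is 0xD6 = 11010110, which is not 10xxxxxx — expected a continuation byte.

invalid (non-continuation byte where continuation expected)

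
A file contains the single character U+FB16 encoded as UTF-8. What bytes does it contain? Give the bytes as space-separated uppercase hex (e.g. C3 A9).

EF AC 96

U+FB16 = 0xFB16 = 64278 decimal. In range U+0800–U+FFFF → 3-byte form: 1110xxxx 10xxxxxx 10xxxxxx.
Binary (16 bits): 1111101100010110.
Split 4+6+6: 1111 | 101100 | 010110.
Byte 1: 11101111 = 0xEF.
Byte 2: 10101100 = 0xAC.
Byte 3: 10010110 = 0x96.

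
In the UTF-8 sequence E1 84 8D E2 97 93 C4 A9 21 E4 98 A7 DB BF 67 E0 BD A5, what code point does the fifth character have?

U+4627

Offset 0: leading byte 0xE1 = 11100001 → 3-byte char #1 = E1 84 8D.
Offset 3: leading byte 0xE2 = 11100010 → 3-byte char #2 = E2 97 93.
Offset 6: leading byte 0xC4 = 11000100 → 2-byte char #3 = C4 A9.
Offset 8: leading byte 0x21 = 00100001 → 1-byte char #4 = 21.
Offset 9: leading byte 0xE4 = 11100100 → 3-byte char #5 = E4 98 A7.
Leading byte 0xE4 = 11100100 matches 1110xxxx → 3-byte sequence.
Byte 1: 0xE4 = 11100100, payload 0100 (4 bits).
Byte 2: 0x98 = 10011000 (10xxxxxx ✓), payload 011000.
Byte 3: 0xA7 = 10100111 (10xxxxxx ✓), payload 100111.
Concatenate: 0100011000100111 = 0x4627 (16 bits → U+4627).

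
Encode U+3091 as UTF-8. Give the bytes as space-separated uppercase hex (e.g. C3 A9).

U+3091 = 0x3091 = 12433 decimal. In range U+0800–U+FFFF → 3-byte form: 1110xxxx 10xxxxxx 10xxxxxx.
Binary (16 bits): 0011000010010001.
Split 4+6+6: 0011 | 000010 | 010001.
Byte 1: 11100011 = 0xE3.
Byte 2: 10000010 = 0x82.
Byte 3: 10010001 = 0x91.

E3 82 91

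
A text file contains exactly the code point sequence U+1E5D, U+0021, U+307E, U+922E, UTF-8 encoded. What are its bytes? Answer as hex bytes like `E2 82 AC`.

U+1E5D: 3-byte form → E1 B9 9D.
U+0021: 1-byte form → 21.
U+307E: 3-byte form → E3 81 BE.
U+922E: 3-byte form → E9 88 AE.
Concatenated (10 bytes): E1 B9 9D 21 E3 81 BE E9 88 AE.

E1 B9 9D 21 E3 81 BE E9 88 AE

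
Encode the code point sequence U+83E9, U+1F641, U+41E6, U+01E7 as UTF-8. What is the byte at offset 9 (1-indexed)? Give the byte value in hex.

0x87

1-indexed offset 9 is 0-indexed offset 8.
U+83E9 → 3-byte form E8 8F A9 at offsets 0–2.
U+1F641 → 4-byte form F0 9F 99 81 at offsets 3–6.
U+41E6 → 3-byte form E4 87 A6 at offsets 7–9.
Offset 8 falls in char 3's range; it's byte 2 of E4 87 A6 = 0x87.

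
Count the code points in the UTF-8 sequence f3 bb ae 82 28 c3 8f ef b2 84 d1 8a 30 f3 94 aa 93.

Byte at offset 0: 0xF3 = 11110011 → 4-byte char (#1). Advance 4.
Byte at offset 4: 0x28 = 00101000 → 1-byte char (#2). Advance 1.
Byte at offset 5: 0xC3 = 11000011 → 2-byte char (#3). Advance 2.
Byte at offset 7: 0xEF = 11101111 → 3-byte char (#4). Advance 3.
Byte at offset 10: 0xD1 = 11010001 → 2-byte char (#5). Advance 2.
Byte at offset 12: 0x30 = 00110000 → 1-byte char (#6). Advance 1.
Byte at offset 13: 0xF3 = 11110011 → 4-byte char (#7). Advance 4.
Reached end at offset 17 after 7 code points.

7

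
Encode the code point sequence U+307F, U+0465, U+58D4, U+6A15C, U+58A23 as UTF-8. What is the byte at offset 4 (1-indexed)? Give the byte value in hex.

1-indexed offset 4 is 0-indexed offset 3.
U+307F → 3-byte form E3 81 BF at offsets 0–2.
U+0465 → 2-byte form D1 A5 at offsets 3–4.
Offset 3 falls in char 2's range; it's byte 1 of D1 A5 = 0xD1.

0xD1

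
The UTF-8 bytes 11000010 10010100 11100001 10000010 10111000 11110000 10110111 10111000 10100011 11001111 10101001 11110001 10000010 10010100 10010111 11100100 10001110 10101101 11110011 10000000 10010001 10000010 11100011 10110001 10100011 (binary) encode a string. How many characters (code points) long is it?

8

Byte at offset 0: 0xC2 = 11000010 → 2-byte char (#1). Advance 2.
Byte at offset 2: 0xE1 = 11100001 → 3-byte char (#2). Advance 3.
Byte at offset 5: 0xF0 = 11110000 → 4-byte char (#3). Advance 4.
Byte at offset 9: 0xCF = 11001111 → 2-byte char (#4). Advance 2.
Byte at offset 11: 0xF1 = 11110001 → 4-byte char (#5). Advance 4.
Byte at offset 15: 0xE4 = 11100100 → 3-byte char (#6). Advance 3.
Byte at offset 18: 0xF3 = 11110011 → 4-byte char (#7). Advance 4.
Byte at offset 22: 0xE3 = 11100011 → 3-byte char (#8). Advance 3.
Reached end at offset 25 after 8 code points.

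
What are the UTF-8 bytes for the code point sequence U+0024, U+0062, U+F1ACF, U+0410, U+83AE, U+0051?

U+0024: 1-byte form → 24.
U+0062: 1-byte form → 62.
U+F1ACF: 4-byte form → F3 B1 AB 8F.
U+0410: 2-byte form → D0 90.
U+83AE: 3-byte form → E8 8E AE.
U+0051: 1-byte form → 51.
Concatenated (12 bytes): 24 62 F3 B1 AB 8F D0 90 E8 8E AE 51.

24 62 F3 B1 AB 8F D0 90 E8 8E AE 51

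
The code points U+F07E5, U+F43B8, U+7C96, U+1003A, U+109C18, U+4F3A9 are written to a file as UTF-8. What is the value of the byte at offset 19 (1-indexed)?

0x98

1-indexed offset 19 is 0-indexed offset 18.
U+F07E5 → 4-byte form F3 B0 9F A5 at offsets 0–3.
U+F43B8 → 4-byte form F3 B4 8E B8 at offsets 4–7.
U+7C96 → 3-byte form E7 B2 96 at offsets 8–10.
U+1003A → 4-byte form F0 90 80 BA at offsets 11–14.
U+109C18 → 4-byte form F4 89 B0 98 at offsets 15–18.
Offset 18 falls in char 5's range; it's byte 4 of F4 89 B0 98 = 0x98.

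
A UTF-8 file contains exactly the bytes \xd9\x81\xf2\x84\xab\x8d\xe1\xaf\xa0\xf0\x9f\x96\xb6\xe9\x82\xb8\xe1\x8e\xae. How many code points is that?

Byte at offset 0: 0xD9 = 11011001 → 2-byte char (#1). Advance 2.
Byte at offset 2: 0xF2 = 11110010 → 4-byte char (#2). Advance 4.
Byte at offset 6: 0xE1 = 11100001 → 3-byte char (#3). Advance 3.
Byte at offset 9: 0xF0 = 11110000 → 4-byte char (#4). Advance 4.
Byte at offset 13: 0xE9 = 11101001 → 3-byte char (#5). Advance 3.
Byte at offset 16: 0xE1 = 11100001 → 3-byte char (#6). Advance 3.
Reached end at offset 19 after 6 code points.

6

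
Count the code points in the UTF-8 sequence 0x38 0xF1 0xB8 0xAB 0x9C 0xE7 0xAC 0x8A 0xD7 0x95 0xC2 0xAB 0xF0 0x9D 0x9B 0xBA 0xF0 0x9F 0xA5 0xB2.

Byte at offset 0: 0x38 = 00111000 → 1-byte char (#1). Advance 1.
Byte at offset 1: 0xF1 = 11110001 → 4-byte char (#2). Advance 4.
Byte at offset 5: 0xE7 = 11100111 → 3-byte char (#3). Advance 3.
Byte at offset 8: 0xD7 = 11010111 → 2-byte char (#4). Advance 2.
Byte at offset 10: 0xC2 = 11000010 → 2-byte char (#5). Advance 2.
Byte at offset 12: 0xF0 = 11110000 → 4-byte char (#6). Advance 4.
Byte at offset 16: 0xF0 = 11110000 → 4-byte char (#7). Advance 4.
Reached end at offset 20 after 7 code points.

7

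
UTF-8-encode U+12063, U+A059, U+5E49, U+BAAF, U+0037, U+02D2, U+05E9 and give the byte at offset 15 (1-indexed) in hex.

1-indexed offset 15 is 0-indexed offset 14.
U+12063 → 4-byte form F0 92 81 A3 at offsets 0–3.
U+A059 → 3-byte form EA 81 99 at offsets 4–6.
U+5E49 → 3-byte form E5 B9 89 at offsets 7–9.
U+BAAF → 3-byte form EB AA AF at offsets 10–12.
U+0037 → 1-byte form 37 at offsets 13–13.
U+02D2 → 2-byte form CB 92 at offsets 14–15.
Offset 14 falls in char 6's range; it's byte 1 of CB 92 = 0xCB.

0xCB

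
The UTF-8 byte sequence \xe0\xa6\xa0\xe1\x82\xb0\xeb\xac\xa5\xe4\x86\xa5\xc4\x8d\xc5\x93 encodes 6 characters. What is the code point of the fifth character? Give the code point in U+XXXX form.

U+010D

Offset 0: leading byte 0xE0 = 11100000 → 3-byte char #1 = E0 A6 A0.
Offset 3: leading byte 0xE1 = 11100001 → 3-byte char #2 = E1 82 B0.
Offset 6: leading byte 0xEB = 11101011 → 3-byte char #3 = EB AC A5.
Offset 9: leading byte 0xE4 = 11100100 → 3-byte char #4 = E4 86 A5.
Offset 12: leading byte 0xC4 = 11000100 → 2-byte char #5 = C4 8D.
Leading byte 0xC4 = 11000100 matches 110xxxxx → 2-byte sequence.
Byte 1: 0xC4 = 11000100, payload 00100 (5 bits).
Byte 2: 0x8D = 10001101 (10xxxxxx ✓), payload 001101.
Concatenate: 00100001101 = 0x10D (11 bits → U+010D).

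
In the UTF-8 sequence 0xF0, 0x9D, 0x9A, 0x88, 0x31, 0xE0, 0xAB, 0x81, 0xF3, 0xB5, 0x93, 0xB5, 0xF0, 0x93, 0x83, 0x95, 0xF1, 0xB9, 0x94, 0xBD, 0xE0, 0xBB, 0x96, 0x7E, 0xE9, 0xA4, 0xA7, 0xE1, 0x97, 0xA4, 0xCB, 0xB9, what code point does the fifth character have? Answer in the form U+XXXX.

Offset 0: leading byte 0xF0 = 11110000 → 4-byte char #1 = F0 9D 9A 88.
Offset 4: leading byte 0x31 = 00110001 → 1-byte char #2 = 31.
Offset 5: leading byte 0xE0 = 11100000 → 3-byte char #3 = E0 AB 81.
Offset 8: leading byte 0xF3 = 11110011 → 4-byte char #4 = F3 B5 93 B5.
Offset 12: leading byte 0xF0 = 11110000 → 4-byte char #5 = F0 93 83 95.
Leading byte 0xF0 = 11110000 matches 11110xxx → 4-byte sequence.
Byte 1: 0xF0 = 11110000, payload 000 (3 bits).
Byte 2: 0x93 = 10010011 (10xxxxxx ✓), payload 010011.
Byte 3: 0x83 = 10000011 (10xxxxxx ✓), payload 000011.
Byte 4: 0x95 = 10010101 (10xxxxxx ✓), payload 010101.
Concatenate: 000010011000011010101 = 0x130D5 (21 bits → U+130D5).

U+130D5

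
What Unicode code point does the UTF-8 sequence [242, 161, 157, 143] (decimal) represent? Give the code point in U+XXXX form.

U+A174F

Leading byte 0xF2 = 11110010 matches 11110xxx → 4-byte sequence.
Byte 1: 0xF2 = 11110010, payload 010 (3 bits).
Byte 2: 0xA1 = 10100001 (10xxxxxx ✓), payload 100001.
Byte 3: 0x9D = 10011101 (10xxxxxx ✓), payload 011101.
Byte 4: 0x8F = 10001111 (10xxxxxx ✓), payload 001111.
Concatenate: 010100001011101001111 = 0xA174F (21 bits → U+A174F).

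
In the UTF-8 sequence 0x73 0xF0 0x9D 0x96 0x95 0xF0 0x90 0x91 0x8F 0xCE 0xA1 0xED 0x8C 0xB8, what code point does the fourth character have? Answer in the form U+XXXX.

U+03A1

Offset 0: leading byte 0x73 = 01110011 → 1-byte char #1 = 73.
Offset 1: leading byte 0xF0 = 11110000 → 4-byte char #2 = F0 9D 96 95.
Offset 5: leading byte 0xF0 = 11110000 → 4-byte char #3 = F0 90 91 8F.
Offset 9: leading byte 0xCE = 11001110 → 2-byte char #4 = CE A1.
Leading byte 0xCE = 11001110 matches 110xxxxx → 2-byte sequence.
Byte 1: 0xCE = 11001110, payload 01110 (5 bits).
Byte 2: 0xA1 = 10100001 (10xxxxxx ✓), payload 100001.
Concatenate: 01110100001 = 0x3A1 (11 bits → U+03A1).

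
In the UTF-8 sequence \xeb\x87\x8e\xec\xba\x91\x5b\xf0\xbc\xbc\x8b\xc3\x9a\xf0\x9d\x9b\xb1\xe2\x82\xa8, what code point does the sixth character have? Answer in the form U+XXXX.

Offset 0: leading byte 0xEB = 11101011 → 3-byte char #1 = EB 87 8E.
Offset 3: leading byte 0xEC = 11101100 → 3-byte char #2 = EC BA 91.
Offset 6: leading byte 0x5B = 01011011 → 1-byte char #3 = 5B.
Offset 7: leading byte 0xF0 = 11110000 → 4-byte char #4 = F0 BC BC 8B.
Offset 11: leading byte 0xC3 = 11000011 → 2-byte char #5 = C3 9A.
Offset 13: leading byte 0xF0 = 11110000 → 4-byte char #6 = F0 9D 9B B1.
Leading byte 0xF0 = 11110000 matches 11110xxx → 4-byte sequence.
Byte 1: 0xF0 = 11110000, payload 000 (3 bits).
Byte 2: 0x9D = 10011101 (10xxxxxx ✓), payload 011101.
Byte 3: 0x9B = 10011011 (10xxxxxx ✓), payload 011011.
Byte 4: 0xB1 = 10110001 (10xxxxxx ✓), payload 110001.
Concatenate: 000011101011011110001 = 0x1D6F1 (21 bits → U+1D6F1).

U+1D6F1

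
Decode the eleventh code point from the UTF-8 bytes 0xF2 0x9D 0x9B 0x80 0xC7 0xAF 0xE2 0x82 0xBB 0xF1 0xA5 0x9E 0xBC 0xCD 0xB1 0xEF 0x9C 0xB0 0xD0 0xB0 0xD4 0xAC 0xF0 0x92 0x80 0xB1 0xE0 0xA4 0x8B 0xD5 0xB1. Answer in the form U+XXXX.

Offset 0: leading byte 0xF2 = 11110010 → 4-byte char #1 = F2 9D 9B 80.
Offset 4: leading byte 0xC7 = 11000111 → 2-byte char #2 = C7 AF.
Offset 6: leading byte 0xE2 = 11100010 → 3-byte char #3 = E2 82 BB.
Offset 9: leading byte 0xF1 = 11110001 → 4-byte char #4 = F1 A5 9E BC.
Offset 13: leading byte 0xCD = 11001101 → 2-byte char #5 = CD B1.
Offset 15: leading byte 0xEF = 11101111 → 3-byte char #6 = EF 9C B0.
Offset 18: leading byte 0xD0 = 11010000 → 2-byte char #7 = D0 B0.
Offset 20: leading byte 0xD4 = 11010100 → 2-byte char #8 = D4 AC.
Offset 22: leading byte 0xF0 = 11110000 → 4-byte char #9 = F0 92 80 B1.
Offset 26: leading byte 0xE0 = 11100000 → 3-byte char #10 = E0 A4 8B.
Offset 29: leading byte 0xD5 = 11010101 → 2-byte char #11 = D5 B1.
Leading byte 0xD5 = 11010101 matches 110xxxxx → 2-byte sequence.
Byte 1: 0xD5 = 11010101, payload 10101 (5 bits).
Byte 2: 0xB1 = 10110001 (10xxxxxx ✓), payload 110001.
Concatenate: 10101110001 = 0x571 (11 bits → U+0571).

U+0571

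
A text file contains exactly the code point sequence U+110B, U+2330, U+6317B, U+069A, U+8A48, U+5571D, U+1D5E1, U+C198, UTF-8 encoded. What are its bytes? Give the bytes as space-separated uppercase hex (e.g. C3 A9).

E1 84 8B E2 8C B0 F1 A3 85 BB DA 9A E8 A9 88 F1 95 9C 9D F0 9D 97 A1 EC 86 98

U+110B: 3-byte form → E1 84 8B.
U+2330: 3-byte form → E2 8C B0.
U+6317B: 4-byte form → F1 A3 85 BB.
U+069A: 2-byte form → DA 9A.
U+8A48: 3-byte form → E8 A9 88.
U+5571D: 4-byte form → F1 95 9C 9D.
U+1D5E1: 4-byte form → F0 9D 97 A1.
U+C198: 3-byte form → EC 86 98.
Concatenated (26 bytes): E1 84 8B E2 8C B0 F1 A3 85 BB DA 9A E8 A9 88 F1 95 9C 9D F0 9D 97 A1 EC 86 98.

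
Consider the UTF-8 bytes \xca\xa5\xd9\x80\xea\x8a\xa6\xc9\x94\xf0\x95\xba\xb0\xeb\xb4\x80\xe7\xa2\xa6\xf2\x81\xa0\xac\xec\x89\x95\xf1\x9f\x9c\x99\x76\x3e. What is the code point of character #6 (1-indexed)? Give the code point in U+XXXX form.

Offset 0: leading byte 0xCA = 11001010 → 2-byte char #1 = CA A5.
Offset 2: leading byte 0xD9 = 11011001 → 2-byte char #2 = D9 80.
Offset 4: leading byte 0xEA = 11101010 → 3-byte char #3 = EA 8A A6.
Offset 7: leading byte 0xC9 = 11001001 → 2-byte char #4 = C9 94.
Offset 9: leading byte 0xF0 = 11110000 → 4-byte char #5 = F0 95 BA B0.
Offset 13: leading byte 0xEB = 11101011 → 3-byte char #6 = EB B4 80.
Leading byte 0xEB = 11101011 matches 1110xxxx → 3-byte sequence.
Byte 1: 0xEB = 11101011, payload 1011 (4 bits).
Byte 2: 0xB4 = 10110100 (10xxxxxx ✓), payload 110100.
Byte 3: 0x80 = 10000000 (10xxxxxx ✓), payload 000000.
Concatenate: 1011110100000000 = 0xBD00 (16 bits → U+BD00).

U+BD00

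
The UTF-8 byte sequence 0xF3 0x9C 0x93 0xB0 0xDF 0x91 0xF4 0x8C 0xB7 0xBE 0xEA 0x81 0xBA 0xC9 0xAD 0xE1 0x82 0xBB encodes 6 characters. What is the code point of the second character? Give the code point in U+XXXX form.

Offset 0: leading byte 0xF3 = 11110011 → 4-byte char #1 = F3 9C 93 B0.
Offset 4: leading byte 0xDF = 11011111 → 2-byte char #2 = DF 91.
Leading byte 0xDF = 11011111 matches 110xxxxx → 2-byte sequence.
Byte 1: 0xDF = 11011111, payload 11111 (5 bits).
Byte 2: 0x91 = 10010001 (10xxxxxx ✓), payload 010001.
Concatenate: 11111010001 = 0x7D1 (11 bits → U+07D1).

U+07D1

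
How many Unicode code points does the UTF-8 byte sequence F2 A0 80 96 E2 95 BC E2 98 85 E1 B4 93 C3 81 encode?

Byte at offset 0: 0xF2 = 11110010 → 4-byte char (#1). Advance 4.
Byte at offset 4: 0xE2 = 11100010 → 3-byte char (#2). Advance 3.
Byte at offset 7: 0xE2 = 11100010 → 3-byte char (#3). Advance 3.
Byte at offset 10: 0xE1 = 11100001 → 3-byte char (#4). Advance 3.
Byte at offset 13: 0xC3 = 11000011 → 2-byte char (#5). Advance 2.
Reached end at offset 15 after 5 code points.

5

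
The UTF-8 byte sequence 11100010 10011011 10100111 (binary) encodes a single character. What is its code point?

U+26E7

Leading byte 0xE2 = 11100010 matches 1110xxxx → 3-byte sequence.
Byte 1: 0xE2 = 11100010, payload 0010 (4 bits).
Byte 2: 0x9B = 10011011 (10xxxxxx ✓), payload 011011.
Byte 3: 0xA7 = 10100111 (10xxxxxx ✓), payload 100111.
Concatenate: 0010011011100111 = 0x26E7 (16 bits → U+26E7).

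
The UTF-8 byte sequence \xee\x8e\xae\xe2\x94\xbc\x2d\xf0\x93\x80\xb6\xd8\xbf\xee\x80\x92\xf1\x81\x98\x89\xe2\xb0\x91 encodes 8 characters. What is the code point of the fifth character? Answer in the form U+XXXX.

Offset 0: leading byte 0xEE = 11101110 → 3-byte char #1 = EE 8E AE.
Offset 3: leading byte 0xE2 = 11100010 → 3-byte char #2 = E2 94 BC.
Offset 6: leading byte 0x2D = 00101101 → 1-byte char #3 = 2D.
Offset 7: leading byte 0xF0 = 11110000 → 4-byte char #4 = F0 93 80 B6.
Offset 11: leading byte 0xD8 = 11011000 → 2-byte char #5 = D8 BF.
Leading byte 0xD8 = 11011000 matches 110xxxxx → 2-byte sequence.
Byte 1: 0xD8 = 11011000, payload 11000 (5 bits).
Byte 2: 0xBF = 10111111 (10xxxxxx ✓), payload 111111.
Concatenate: 11000111111 = 0x63F (11 bits → U+063F).

U+063F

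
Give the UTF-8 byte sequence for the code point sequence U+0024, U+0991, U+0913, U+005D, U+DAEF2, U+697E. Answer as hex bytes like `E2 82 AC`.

U+0024: 1-byte form → 24.
U+0991: 3-byte form → E0 A6 91.
U+0913: 3-byte form → E0 A4 93.
U+005D: 1-byte form → 5D.
U+DAEF2: 4-byte form → F3 9A BB B2.
U+697E: 3-byte form → E6 A5 BE.
Concatenated (15 bytes): 24 E0 A6 91 E0 A4 93 5D F3 9A BB B2 E6 A5 BE.

24 E0 A6 91 E0 A4 93 5D F3 9A BB B2 E6 A5 BE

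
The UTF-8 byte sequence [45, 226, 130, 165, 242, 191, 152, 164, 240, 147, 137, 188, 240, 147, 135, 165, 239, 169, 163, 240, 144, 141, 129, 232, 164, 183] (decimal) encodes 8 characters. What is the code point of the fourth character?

Offset 0: leading byte 0x2D = 00101101 → 1-byte char #1 = 2D.
Offset 1: leading byte 0xE2 = 11100010 → 3-byte char #2 = E2 82 A5.
Offset 4: leading byte 0xF2 = 11110010 → 4-byte char #3 = F2 BF 98 A4.
Offset 8: leading byte 0xF0 = 11110000 → 4-byte char #4 = F0 93 89 BC.
Leading byte 0xF0 = 11110000 matches 11110xxx → 4-byte sequence.
Byte 1: 0xF0 = 11110000, payload 000 (3 bits).
Byte 2: 0x93 = 10010011 (10xxxxxx ✓), payload 010011.
Byte 3: 0x89 = 10001001 (10xxxxxx ✓), payload 001001.
Byte 4: 0xBC = 10111100 (10xxxxxx ✓), payload 111100.
Concatenate: 000010011001001111100 = 0x1327C (21 bits → U+1327C).

U+1327C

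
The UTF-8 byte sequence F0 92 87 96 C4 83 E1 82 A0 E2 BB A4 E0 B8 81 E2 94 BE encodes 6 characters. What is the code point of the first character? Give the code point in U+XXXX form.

U+121D6

Offset 0: leading byte 0xF0 = 11110000 → 4-byte char #1 = F0 92 87 96.
Leading byte 0xF0 = 11110000 matches 11110xxx → 4-byte sequence.
Byte 1: 0xF0 = 11110000, payload 000 (3 bits).
Byte 2: 0x92 = 10010010 (10xxxxxx ✓), payload 010010.
Byte 3: 0x87 = 10000111 (10xxxxxx ✓), payload 000111.
Byte 4: 0x96 = 10010110 (10xxxxxx ✓), payload 010110.
Concatenate: 000010010000111010110 = 0x121D6 (21 bits → U+121D6).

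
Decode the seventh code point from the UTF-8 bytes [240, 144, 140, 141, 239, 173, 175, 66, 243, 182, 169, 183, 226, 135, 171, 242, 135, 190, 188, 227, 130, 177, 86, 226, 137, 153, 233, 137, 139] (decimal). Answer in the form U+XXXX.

U+30B1

Offset 0: leading byte 0xF0 = 11110000 → 4-byte char #1 = F0 90 8C 8D.
Offset 4: leading byte 0xEF = 11101111 → 3-byte char #2 = EF AD AF.
Offset 7: leading byte 0x42 = 01000010 → 1-byte char #3 = 42.
Offset 8: leading byte 0xF3 = 11110011 → 4-byte char #4 = F3 B6 A9 B7.
Offset 12: leading byte 0xE2 = 11100010 → 3-byte char #5 = E2 87 AB.
Offset 15: leading byte 0xF2 = 11110010 → 4-byte char #6 = F2 87 BE BC.
Offset 19: leading byte 0xE3 = 11100011 → 3-byte char #7 = E3 82 B1.
Leading byte 0xE3 = 11100011 matches 1110xxxx → 3-byte sequence.
Byte 1: 0xE3 = 11100011, payload 0011 (4 bits).
Byte 2: 0x82 = 10000010 (10xxxxxx ✓), payload 000010.
Byte 3: 0xB1 = 10110001 (10xxxxxx ✓), payload 110001.
Concatenate: 0011000010110001 = 0x30B1 (16 bits → U+30B1).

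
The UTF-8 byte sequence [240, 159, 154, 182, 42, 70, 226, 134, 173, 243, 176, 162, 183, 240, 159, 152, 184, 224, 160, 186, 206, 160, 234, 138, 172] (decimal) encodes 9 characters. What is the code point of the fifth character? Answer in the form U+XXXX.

U+F08B7

Offset 0: leading byte 0xF0 = 11110000 → 4-byte char #1 = F0 9F 9A B6.
Offset 4: leading byte 0x2A = 00101010 → 1-byte char #2 = 2A.
Offset 5: leading byte 0x46 = 01000110 → 1-byte char #3 = 46.
Offset 6: leading byte 0xE2 = 11100010 → 3-byte char #4 = E2 86 AD.
Offset 9: leading byte 0xF3 = 11110011 → 4-byte char #5 = F3 B0 A2 B7.
Leading byte 0xF3 = 11110011 matches 11110xxx → 4-byte sequence.
Byte 1: 0xF3 = 11110011, payload 011 (3 bits).
Byte 2: 0xB0 = 10110000 (10xxxxxx ✓), payload 110000.
Byte 3: 0xA2 = 10100010 (10xxxxxx ✓), payload 100010.
Byte 4: 0xB7 = 10110111 (10xxxxxx ✓), payload 110111.
Concatenate: 011110000100010110111 = 0xF08B7 (21 bits → U+F08B7).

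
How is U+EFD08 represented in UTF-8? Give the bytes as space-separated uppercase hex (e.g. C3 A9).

U+EFD08 = 0xEFD08 = 982280 decimal. In range U+10000–U+10FFFF → 4-byte form: 11110xxx 10xxxxxx 10xxxxxx 10xxxxxx.
Binary (21 bits): 011101111110100001000.
Split 3+6+6+6: 011 | 101111 | 110100 | 001000.
Byte 1: 11110011 = 0xF3.
Byte 2: 10101111 = 0xAF.
Byte 3: 10110100 = 0xB4.
Byte 4: 10001000 = 0x88.

F3 AF B4 88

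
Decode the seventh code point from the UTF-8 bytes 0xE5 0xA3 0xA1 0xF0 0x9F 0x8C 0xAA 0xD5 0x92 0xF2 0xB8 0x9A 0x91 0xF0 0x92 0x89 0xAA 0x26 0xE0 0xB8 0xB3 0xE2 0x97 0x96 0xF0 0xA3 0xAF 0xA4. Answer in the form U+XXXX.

U+0E33

Offset 0: leading byte 0xE5 = 11100101 → 3-byte char #1 = E5 A3 A1.
Offset 3: leading byte 0xF0 = 11110000 → 4-byte char #2 = F0 9F 8C AA.
Offset 7: leading byte 0xD5 = 11010101 → 2-byte char #3 = D5 92.
Offset 9: leading byte 0xF2 = 11110010 → 4-byte char #4 = F2 B8 9A 91.
Offset 13: leading byte 0xF0 = 11110000 → 4-byte char #5 = F0 92 89 AA.
Offset 17: leading byte 0x26 = 00100110 → 1-byte char #6 = 26.
Offset 18: leading byte 0xE0 = 11100000 → 3-byte char #7 = E0 B8 B3.
Leading byte 0xE0 = 11100000 matches 1110xxxx → 3-byte sequence.
Byte 1: 0xE0 = 11100000, payload 0000 (4 bits).
Byte 2: 0xB8 = 10111000 (10xxxxxx ✓), payload 111000.
Byte 3: 0xB3 = 10110011 (10xxxxxx ✓), payload 110011.
Concatenate: 0000111000110011 = 0xE33 (16 bits → U+0E33).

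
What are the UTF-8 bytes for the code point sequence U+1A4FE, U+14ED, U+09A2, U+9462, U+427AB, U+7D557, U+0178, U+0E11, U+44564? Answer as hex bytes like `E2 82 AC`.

F0 9A 93 BE E1 93 AD E0 A6 A2 E9 91 A2 F1 82 9E AB F1 BD 95 97 C5 B8 E0 B8 91 F1 84 95 A4

U+1A4FE: 4-byte form → F0 9A 93 BE.
U+14ED: 3-byte form → E1 93 AD.
U+09A2: 3-byte form → E0 A6 A2.
U+9462: 3-byte form → E9 91 A2.
U+427AB: 4-byte form → F1 82 9E AB.
U+7D557: 4-byte form → F1 BD 95 97.
U+0178: 2-byte form → C5 B8.
U+0E11: 3-byte form → E0 B8 91.
U+44564: 4-byte form → F1 84 95 A4.
Concatenated (30 bytes): F0 9A 93 BE E1 93 AD E0 A6 A2 E9 91 A2 F1 82 9E AB F1 BD 95 97 C5 B8 E0 B8 91 F1 84 95 A4.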